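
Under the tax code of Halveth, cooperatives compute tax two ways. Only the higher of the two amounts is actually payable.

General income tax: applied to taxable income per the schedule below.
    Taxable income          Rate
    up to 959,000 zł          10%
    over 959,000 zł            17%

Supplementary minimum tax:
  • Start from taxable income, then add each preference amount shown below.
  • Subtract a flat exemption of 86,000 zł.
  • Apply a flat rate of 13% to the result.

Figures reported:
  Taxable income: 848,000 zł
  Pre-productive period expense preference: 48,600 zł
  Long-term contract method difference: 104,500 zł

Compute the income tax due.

General income tax:
  848,000 zł × 10% = 84,800 zł

Supplementary minimum tax:
  Adjusted income: 848,000 zł + 48,600 zł + 104,500 zł = 1,001,100 zł
  Less exemption 86,000 zł → base 915,100 zł
  915,100 zł × 13% = 118,963 zł

118,963 zł > 84,800 zł, so the supplementary minimum tax is the binding amount.

118,963 zł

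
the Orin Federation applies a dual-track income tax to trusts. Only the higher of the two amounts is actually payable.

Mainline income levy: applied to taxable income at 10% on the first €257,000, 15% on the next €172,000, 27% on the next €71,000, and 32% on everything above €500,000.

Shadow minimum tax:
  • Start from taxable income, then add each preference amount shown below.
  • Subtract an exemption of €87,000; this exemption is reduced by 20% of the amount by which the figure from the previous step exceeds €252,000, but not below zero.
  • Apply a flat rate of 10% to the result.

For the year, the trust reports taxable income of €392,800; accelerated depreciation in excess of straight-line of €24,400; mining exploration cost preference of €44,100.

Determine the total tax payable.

Mainline income levy:
  €257,000 × 10% = €25,700
  €135,800 × 15% = €20,370
  → €46,070

Shadow minimum tax:
  Adjusted income: €392,800 + €24,400 + €44,100 = €461,300
  Exemption: €87,000 − 20% × (€461,300 − €252,000) = €87,000 − €41,860 = €45,140
  Base: €461,300 − €45,140 = €416,160
  €416,160 × 10% = €41,616

€46,070 > €41,616, so the mainline income levy governs.

€46,070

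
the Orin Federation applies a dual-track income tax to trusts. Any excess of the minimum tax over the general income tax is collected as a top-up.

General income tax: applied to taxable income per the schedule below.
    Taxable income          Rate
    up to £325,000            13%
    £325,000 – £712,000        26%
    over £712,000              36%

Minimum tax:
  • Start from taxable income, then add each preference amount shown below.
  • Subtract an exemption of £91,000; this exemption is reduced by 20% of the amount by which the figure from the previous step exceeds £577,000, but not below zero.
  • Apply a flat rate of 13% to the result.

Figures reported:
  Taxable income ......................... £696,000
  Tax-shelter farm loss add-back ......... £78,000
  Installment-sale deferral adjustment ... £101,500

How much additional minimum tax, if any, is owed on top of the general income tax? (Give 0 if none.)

Minimum tax:
  Adjusted income: £696,000 + £78,000 + £101,500 = £875,500
  Exemption: £91,000 − 20% × (£875,500 − £577,000) = £91,000 − £59,700 = £31,300
  Base: £875,500 − £31,300 = £844,200
  £844,200 × 13% = £109,746

General income tax:
  £325,000 × 13% = £42,250
  £371,000 × 26% = £96,460
  → £138,710

£109,746 ≤ £138,710, so no add-on is due.

£0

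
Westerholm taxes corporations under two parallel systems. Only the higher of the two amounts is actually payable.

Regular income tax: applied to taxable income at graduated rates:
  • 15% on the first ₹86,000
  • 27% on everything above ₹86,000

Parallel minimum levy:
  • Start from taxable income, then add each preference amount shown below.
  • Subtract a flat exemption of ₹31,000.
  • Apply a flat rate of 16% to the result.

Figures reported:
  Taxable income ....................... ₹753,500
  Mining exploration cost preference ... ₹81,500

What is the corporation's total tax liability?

₹193,125

Regular income tax:
  ₹86,000 × 15% = ₹12,900
  ₹667,500 × 27% = ₹180,225
  → ₹193,125

Parallel minimum levy:
  Adjusted income: ₹753,500 + ₹81,500 = ₹835,000
  Less exemption ₹31,000 → base ₹804,000
  ₹804,000 × 16% = ₹128,640

₹193,125 > ₹128,640, so the regular income tax governs.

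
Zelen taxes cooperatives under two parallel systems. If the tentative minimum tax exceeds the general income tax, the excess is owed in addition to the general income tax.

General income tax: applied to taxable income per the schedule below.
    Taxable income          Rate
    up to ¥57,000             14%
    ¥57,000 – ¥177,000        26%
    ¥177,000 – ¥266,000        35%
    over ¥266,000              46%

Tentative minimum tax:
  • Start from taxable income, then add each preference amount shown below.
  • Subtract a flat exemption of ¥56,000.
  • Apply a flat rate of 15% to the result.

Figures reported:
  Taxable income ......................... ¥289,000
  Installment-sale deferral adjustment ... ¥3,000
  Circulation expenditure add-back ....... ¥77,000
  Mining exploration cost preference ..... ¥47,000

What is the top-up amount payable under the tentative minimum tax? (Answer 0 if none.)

¥0

Tentative minimum tax:
  Adjusted income: ¥289,000 + ¥3,000 + ¥77,000 + ¥47,000 = ¥416,000
  Less exemption ¥56,000 → base ¥360,000
  ¥360,000 × 15% = ¥54,000

General income tax:
  ¥57,000 × 14% = ¥7,980
  ¥120,000 × 26% = ¥31,200
  ¥89,000 × 35% = ¥31,150
  ¥23,000 × 46% = ¥10,580
  → ¥80,910

¥54,000 ≤ ¥80,910, so no add-on is due.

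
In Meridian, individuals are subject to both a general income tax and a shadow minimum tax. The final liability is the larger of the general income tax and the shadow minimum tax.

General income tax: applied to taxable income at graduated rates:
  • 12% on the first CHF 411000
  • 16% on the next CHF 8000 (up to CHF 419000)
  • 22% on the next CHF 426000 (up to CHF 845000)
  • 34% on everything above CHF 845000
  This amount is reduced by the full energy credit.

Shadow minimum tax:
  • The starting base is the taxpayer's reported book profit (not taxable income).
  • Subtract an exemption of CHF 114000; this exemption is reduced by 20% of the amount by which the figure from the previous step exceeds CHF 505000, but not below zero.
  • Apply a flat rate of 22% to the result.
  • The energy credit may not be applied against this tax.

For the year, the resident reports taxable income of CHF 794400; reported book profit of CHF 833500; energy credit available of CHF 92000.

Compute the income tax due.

Shadow minimum tax:
  Base (reported book profit): CHF 833500
  Exemption: CHF 114000 − 20% × (CHF 833500 − CHF 505000) = CHF 114000 − CHF 65700 = CHF 48300
  Base: CHF 833500 − CHF 48300 = CHF 785200
  CHF 785200 × 22% = CHF 172744

General income tax:
  CHF 411000 × 12% = CHF 49320
  CHF 8000 × 16% = CHF 1280
  CHF 375400 × 22% = CHF 82588
  → CHF 133188
  Less energy credit CHF 92000 → CHF 41188

CHF 172744 > CHF 41188, so the shadow minimum tax is the binding amount.

CHF 172744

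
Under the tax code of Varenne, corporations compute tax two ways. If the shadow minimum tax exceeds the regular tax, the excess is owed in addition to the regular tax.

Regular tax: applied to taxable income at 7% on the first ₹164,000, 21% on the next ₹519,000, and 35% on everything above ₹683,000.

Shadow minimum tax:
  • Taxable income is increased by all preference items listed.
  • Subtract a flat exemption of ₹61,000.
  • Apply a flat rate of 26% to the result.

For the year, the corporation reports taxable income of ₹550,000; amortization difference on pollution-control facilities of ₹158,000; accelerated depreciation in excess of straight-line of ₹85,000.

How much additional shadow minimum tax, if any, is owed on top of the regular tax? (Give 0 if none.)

Shadow minimum tax:
  Adjusted income: ₹550,000 + ₹158,000 + ₹85,000 = ₹793,000
  Less exemption ₹61,000 → base ₹732,000
  ₹732,000 × 26% = ₹190,320

Regular tax:
  ₹164,000 × 7% = ₹11,480
  ₹386,000 × 21% = ₹81,060
  → ₹92,540

Excess of shadow minimum tax over regular tax: ₹190,320 − ₹92,540 = ₹97,780.

₹97,780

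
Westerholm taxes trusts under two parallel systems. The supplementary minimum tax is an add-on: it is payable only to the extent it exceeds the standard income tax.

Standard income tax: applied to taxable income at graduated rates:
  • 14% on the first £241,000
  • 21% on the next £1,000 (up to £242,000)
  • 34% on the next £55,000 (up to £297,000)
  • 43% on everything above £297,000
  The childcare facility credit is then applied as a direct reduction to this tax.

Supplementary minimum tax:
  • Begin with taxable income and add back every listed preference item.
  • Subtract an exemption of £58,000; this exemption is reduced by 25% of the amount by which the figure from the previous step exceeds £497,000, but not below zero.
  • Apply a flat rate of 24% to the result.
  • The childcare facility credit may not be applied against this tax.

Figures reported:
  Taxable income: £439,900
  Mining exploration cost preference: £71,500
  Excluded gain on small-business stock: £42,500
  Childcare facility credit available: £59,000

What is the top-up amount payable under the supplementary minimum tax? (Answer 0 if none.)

£67,333

Supplementary minimum tax:
  Adjusted income: £439,900 + £71,500 + £42,500 = £553,900
  Exemption: £58,000 − 25% × (£553,900 − £497,000) = £58,000 − £14,225 = £43,775
  Base: £553,900 − £43,775 = £510,125
  £510,125 × 24% = £122,430

Standard income tax:
  £241,000 × 14% = £33,740
  £1,000 × 21% = £210
  £55,000 × 34% = £18,700
  £142,900 × 43% = £61,447
  → £114,097
  Less childcare facility credit £59,000 → £55,097

Excess of supplementary minimum tax over standard income tax: £122,430 − £55,097 = £67,333.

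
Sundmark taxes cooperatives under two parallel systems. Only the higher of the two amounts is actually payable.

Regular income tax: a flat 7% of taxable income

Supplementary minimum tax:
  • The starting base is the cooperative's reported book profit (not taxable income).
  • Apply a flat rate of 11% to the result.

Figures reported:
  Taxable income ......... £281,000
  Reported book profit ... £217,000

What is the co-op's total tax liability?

£23,870

Regular income tax:
  £281,000 × 7% = £19,670

Supplementary minimum tax:
  Base (reported book profit): £217,000
  £217,000 × 11% = £23,870

£23,870 > £19,670, so the supplementary minimum tax is the binding amount.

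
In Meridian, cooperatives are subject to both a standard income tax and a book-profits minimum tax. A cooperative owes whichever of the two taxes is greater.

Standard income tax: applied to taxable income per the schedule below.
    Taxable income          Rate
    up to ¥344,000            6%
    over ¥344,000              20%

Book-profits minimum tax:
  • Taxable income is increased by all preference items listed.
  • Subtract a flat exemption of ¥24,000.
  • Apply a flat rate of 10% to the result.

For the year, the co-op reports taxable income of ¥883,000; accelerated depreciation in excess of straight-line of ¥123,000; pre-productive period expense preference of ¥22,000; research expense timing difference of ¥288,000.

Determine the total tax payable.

¥129,200

Standard income tax:
  ¥344,000 × 6% = ¥20,640
  ¥539,000 × 20% = ¥107,800
  → ¥128,440

Book-profits minimum tax:
  Adjusted income: ¥883,000 + ¥123,000 + ¥22,000 + ¥288,000 = ¥1,316,000
  Less exemption ¥24,000 → base ¥1,292,000
  ¥1,292,000 × 10% = ¥129,200

¥129,200 > ¥128,440, so the book-profits minimum tax is the binding amount.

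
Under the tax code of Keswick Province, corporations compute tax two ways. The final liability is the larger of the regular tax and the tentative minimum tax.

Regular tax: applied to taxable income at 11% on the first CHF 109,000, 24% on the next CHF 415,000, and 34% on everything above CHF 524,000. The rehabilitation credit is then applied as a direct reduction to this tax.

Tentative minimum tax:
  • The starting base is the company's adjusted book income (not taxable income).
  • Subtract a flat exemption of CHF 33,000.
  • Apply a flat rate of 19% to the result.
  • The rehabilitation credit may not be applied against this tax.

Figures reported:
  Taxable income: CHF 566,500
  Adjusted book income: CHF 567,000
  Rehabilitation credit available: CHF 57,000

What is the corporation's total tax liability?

CHF 101,460

Tentative minimum tax:
  Base (adjusted book income): CHF 567,000
  Less exemption CHF 33,000 → base CHF 534,000
  CHF 534,000 × 19% = CHF 101,460

Regular tax:
  CHF 109,000 × 11% = CHF 11,990
  CHF 415,000 × 24% = CHF 99,600
  CHF 42,500 × 34% = CHF 14,450
  → CHF 126,040
  Less rehabilitation credit CHF 57,000 → CHF 69,040

CHF 101,460 > CHF 69,040, so the tentative minimum tax is the binding amount.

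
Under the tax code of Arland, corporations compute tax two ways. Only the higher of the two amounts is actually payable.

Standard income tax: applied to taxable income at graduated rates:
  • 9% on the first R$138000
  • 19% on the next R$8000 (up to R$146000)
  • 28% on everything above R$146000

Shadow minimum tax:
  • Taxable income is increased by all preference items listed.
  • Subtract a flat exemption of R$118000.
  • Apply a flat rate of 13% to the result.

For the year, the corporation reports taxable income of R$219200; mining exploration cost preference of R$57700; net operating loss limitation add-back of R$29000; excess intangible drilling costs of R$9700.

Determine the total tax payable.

R$34436

Shadow minimum tax:
  Adjusted income: R$219200 + R$57700 + R$29000 + R$9700 = R$315600
  Less exemption R$118000 → base R$197600
  R$197600 × 13% = R$25688

Standard income tax:
  R$138000 × 9% = R$12420
  R$8000 × 19% = R$1520
  R$73200 × 28% = R$20496
  → R$34436

R$34436 > R$25688, so the standard income tax governs.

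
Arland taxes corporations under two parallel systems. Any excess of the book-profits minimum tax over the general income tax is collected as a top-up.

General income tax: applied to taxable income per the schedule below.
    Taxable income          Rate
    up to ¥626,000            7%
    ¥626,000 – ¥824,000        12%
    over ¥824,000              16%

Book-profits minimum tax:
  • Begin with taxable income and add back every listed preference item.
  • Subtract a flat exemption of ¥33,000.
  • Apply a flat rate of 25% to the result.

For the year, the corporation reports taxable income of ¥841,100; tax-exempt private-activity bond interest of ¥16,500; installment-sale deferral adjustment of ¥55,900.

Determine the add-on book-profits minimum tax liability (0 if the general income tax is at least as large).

¥149,809

General income tax:
  ¥626,000 × 7% = ¥43,820
  ¥198,000 × 12% = ¥23,760
  ¥17,100 × 16% = ¥2,736
  → ¥70,316

Book-profits minimum tax:
  Adjusted income: ¥841,100 + ¥16,500 + ¥55,900 = ¥913,500
  Less exemption ¥33,000 → base ¥880,500
  ¥880,500 × 25% = ¥220,125

Excess of book-profits minimum tax over general income tax: ¥220,125 − ¥70,316 = ¥149,809.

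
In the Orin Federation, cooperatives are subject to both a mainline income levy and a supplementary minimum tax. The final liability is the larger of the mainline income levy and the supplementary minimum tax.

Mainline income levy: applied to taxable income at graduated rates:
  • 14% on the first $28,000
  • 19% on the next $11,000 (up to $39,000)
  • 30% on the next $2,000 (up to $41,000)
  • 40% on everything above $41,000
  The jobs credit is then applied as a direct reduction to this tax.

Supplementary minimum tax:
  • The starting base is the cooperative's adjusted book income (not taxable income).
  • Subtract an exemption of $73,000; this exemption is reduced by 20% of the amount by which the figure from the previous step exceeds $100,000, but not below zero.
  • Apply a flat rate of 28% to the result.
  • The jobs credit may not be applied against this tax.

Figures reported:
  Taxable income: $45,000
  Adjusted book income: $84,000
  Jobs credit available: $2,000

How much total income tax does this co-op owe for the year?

Mainline income levy:
  $28,000 × 14% = $3,920
  $11,000 × 19% = $2,090
  $2,000 × 30% = $600
  $4,000 × 40% = $1,600
  → $8,210
  Less jobs credit $2,000 → $6,210

Supplementary minimum tax:
  Base (adjusted book income): $84,000
  Exemption: $84,000 ≤ $100,000, so full $73,000 applies
  Base: $84,000 − $73,000 = $11,000
  $11,000 × 28% = $3,080

$6,210 > $3,080, so the mainline income levy governs.

$6,210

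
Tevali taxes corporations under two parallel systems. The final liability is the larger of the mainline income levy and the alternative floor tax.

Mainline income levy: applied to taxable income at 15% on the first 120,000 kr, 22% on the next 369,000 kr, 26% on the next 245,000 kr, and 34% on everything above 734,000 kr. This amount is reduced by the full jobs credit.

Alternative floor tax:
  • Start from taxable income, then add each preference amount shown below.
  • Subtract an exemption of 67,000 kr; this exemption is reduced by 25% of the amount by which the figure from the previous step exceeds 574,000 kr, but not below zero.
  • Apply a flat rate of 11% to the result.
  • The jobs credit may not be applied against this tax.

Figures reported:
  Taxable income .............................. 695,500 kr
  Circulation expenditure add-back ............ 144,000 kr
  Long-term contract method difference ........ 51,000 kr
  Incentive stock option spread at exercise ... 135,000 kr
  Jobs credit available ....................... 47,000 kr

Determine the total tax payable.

Mainline income levy:
  120,000 kr × 15% = 18,000 kr
  369,000 kr × 22% = 81,180 kr
  206,500 kr × 26% = 53,690 kr
  → 152,870 kr
  Less jobs credit 47,000 kr → 105,870 kr

Alternative floor tax:
  Adjusted income: 695,500 kr + 144,000 kr + 51,000 kr + 135,000 kr = 1,025,500 kr
  Exemption: 25% × (1,025,500 kr − 574,000 kr) = 112,875 kr ≥ 67,000 kr, so the exemption is fully phased out
  Base: 1,025,500 kr − 0 kr = 1,025,500 kr
  1,025,500 kr × 11% = 112,805 kr

112,805 kr > 105,870 kr, so the alternative floor tax is the binding amount.

112,805 kr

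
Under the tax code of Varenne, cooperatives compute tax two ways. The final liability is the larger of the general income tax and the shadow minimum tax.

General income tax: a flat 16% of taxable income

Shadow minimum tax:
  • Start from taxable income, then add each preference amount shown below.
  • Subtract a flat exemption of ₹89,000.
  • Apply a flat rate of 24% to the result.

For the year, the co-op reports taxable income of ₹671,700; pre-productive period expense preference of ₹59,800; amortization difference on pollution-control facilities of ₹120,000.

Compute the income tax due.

₹183,000

General income tax:
  ₹671,700 × 16% = ₹107,472

Shadow minimum tax:
  Adjusted income: ₹671,700 + ₹59,800 + ₹120,000 = ₹851,500
  Less exemption ₹89,000 → base ₹762,500
  ₹762,500 × 24% = ₹183,000

₹183,000 > ₹107,472, so the shadow minimum tax is the binding amount.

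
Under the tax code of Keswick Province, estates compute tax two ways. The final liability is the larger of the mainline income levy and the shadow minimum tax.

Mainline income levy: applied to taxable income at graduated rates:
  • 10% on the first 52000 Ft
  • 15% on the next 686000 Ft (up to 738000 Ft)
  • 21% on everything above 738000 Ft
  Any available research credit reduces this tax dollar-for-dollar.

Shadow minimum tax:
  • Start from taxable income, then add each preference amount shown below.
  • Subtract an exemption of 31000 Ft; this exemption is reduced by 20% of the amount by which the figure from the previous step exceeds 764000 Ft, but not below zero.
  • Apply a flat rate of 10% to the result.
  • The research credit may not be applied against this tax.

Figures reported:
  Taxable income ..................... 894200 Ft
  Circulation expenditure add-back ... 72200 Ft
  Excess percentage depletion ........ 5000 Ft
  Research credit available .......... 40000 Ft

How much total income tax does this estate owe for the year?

100902 Ft

Shadow minimum tax:
  Adjusted income: 894200 Ft + 72200 Ft + 5000 Ft = 971400 Ft
  Exemption: 20% × (971400 Ft − 764000 Ft) = 41480 Ft ≥ 31000 Ft, so the exemption is fully phased out
  Base: 971400 Ft − 0 Ft = 971400 Ft
  971400 Ft × 10% = 97140 Ft

Mainline income levy:
  52000 Ft × 10% = 5200 Ft
  686000 Ft × 15% = 102900 Ft
  156200 Ft × 21% = 32802 Ft
  → 140902 Ft
  Less research credit 40000 Ft → 100902 Ft

100902 Ft > 97140 Ft, so the mainline income levy governs.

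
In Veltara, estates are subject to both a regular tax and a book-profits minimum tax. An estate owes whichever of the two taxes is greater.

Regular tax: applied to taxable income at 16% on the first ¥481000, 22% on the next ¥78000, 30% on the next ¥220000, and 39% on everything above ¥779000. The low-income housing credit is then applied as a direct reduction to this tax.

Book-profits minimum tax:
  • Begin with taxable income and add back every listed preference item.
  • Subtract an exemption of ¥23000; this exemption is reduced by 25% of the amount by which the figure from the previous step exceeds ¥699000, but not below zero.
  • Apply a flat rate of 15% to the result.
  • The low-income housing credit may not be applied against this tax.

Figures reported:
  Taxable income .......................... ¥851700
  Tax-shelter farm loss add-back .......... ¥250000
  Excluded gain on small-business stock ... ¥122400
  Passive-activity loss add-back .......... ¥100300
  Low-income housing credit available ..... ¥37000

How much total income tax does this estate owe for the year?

Regular tax:
  ¥481000 × 16% = ¥76960
  ¥78000 × 22% = ¥17160
  ¥220000 × 30% = ¥66000
  ¥72700 × 39% = ¥28353
  → ¥188473
  Less low-income housing credit ¥37000 → ¥151473

Book-profits minimum tax:
  Adjusted income: ¥851700 + ¥250000 + ¥122400 + ¥100300 = ¥1324400
  Exemption: 25% × (¥1324400 − ¥699000) = ¥156350 ≥ ¥23000, so the exemption is fully phased out
  Base: ¥1324400 − ¥0 = ¥1324400
  ¥1324400 × 15% = ¥198660

¥198660 > ¥151473, so the book-profits minimum tax is the binding amount.

¥198660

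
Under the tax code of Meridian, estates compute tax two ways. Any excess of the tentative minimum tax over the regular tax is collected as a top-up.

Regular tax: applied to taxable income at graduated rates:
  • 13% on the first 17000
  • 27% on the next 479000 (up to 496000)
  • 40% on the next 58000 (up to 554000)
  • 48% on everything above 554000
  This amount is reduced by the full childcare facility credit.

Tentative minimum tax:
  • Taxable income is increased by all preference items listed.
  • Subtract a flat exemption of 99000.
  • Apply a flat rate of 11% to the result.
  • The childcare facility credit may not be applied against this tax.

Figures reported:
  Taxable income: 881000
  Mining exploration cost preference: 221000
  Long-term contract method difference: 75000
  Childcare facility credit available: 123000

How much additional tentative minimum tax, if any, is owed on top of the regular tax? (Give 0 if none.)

Tentative minimum tax:
  Adjusted income: 881000 + 221000 + 75000 = 1177000
  Less exemption 99000 → base 1078000
  1078000 × 11% = 118580

Regular tax:
  17000 × 13% = 2210
  479000 × 27% = 129330
  58000 × 40% = 23200
  327000 × 48% = 156960
  → 311700
  Less childcare facility credit 123000 → 188700

118580 ≤ 188700, so no add-on is due.

0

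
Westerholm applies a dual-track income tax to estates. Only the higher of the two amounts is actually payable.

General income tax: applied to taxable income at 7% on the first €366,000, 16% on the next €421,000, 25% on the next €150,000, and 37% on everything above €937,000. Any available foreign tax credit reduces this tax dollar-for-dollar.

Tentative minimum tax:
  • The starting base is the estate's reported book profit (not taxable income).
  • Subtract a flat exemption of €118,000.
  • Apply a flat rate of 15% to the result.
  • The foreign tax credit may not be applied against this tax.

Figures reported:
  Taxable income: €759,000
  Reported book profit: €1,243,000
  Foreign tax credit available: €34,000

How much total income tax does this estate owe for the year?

€168,750

General income tax:
  €366,000 × 7% = €25,620
  €393,000 × 16% = €62,880
  → €88,500
  Less foreign tax credit €34,000 → €54,500

Tentative minimum tax:
  Base (reported book profit): €1,243,000
  Less exemption €118,000 → base €1,125,000
  €1,125,000 × 15% = €168,750

€168,750 > €54,500, so the tentative minimum tax is the binding amount.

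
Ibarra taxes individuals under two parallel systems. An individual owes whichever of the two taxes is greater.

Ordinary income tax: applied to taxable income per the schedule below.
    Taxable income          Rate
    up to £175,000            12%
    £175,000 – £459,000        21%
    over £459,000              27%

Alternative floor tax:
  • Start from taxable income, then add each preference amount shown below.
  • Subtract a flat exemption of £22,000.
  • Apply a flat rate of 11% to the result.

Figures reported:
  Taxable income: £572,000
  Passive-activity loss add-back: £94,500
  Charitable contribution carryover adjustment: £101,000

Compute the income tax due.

Alternative floor tax:
  Adjusted income: £572,000 + £94,500 + £101,000 = £767,500
  Less exemption £22,000 → base £745,500
  £745,500 × 11% = £82,005

Ordinary income tax:
  £175,000 × 12% = £21,000
  £284,000 × 21% = £59,640
  £113,000 × 27% = £30,510
  → £111,150

£111,150 > £82,005, so the ordinary income tax governs.

£111,150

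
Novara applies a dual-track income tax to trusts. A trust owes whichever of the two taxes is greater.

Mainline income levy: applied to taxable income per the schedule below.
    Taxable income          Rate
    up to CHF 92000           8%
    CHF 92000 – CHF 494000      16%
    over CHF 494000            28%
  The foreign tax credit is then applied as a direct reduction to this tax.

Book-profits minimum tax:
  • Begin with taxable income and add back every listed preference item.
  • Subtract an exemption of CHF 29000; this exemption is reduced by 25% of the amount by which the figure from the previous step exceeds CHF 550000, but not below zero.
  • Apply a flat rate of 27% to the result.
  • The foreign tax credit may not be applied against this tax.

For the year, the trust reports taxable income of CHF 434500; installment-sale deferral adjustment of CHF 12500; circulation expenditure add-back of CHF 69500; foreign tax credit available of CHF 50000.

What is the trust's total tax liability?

CHF 131625

Book-profits minimum tax:
  Adjusted income: CHF 434500 + CHF 12500 + CHF 69500 = CHF 516500
  Exemption: CHF 516500 ≤ CHF 550000, so full CHF 29000 applies
  Base: CHF 516500 − CHF 29000 = CHF 487500
  CHF 487500 × 27% = CHF 131625

Mainline income levy:
  CHF 92000 × 8% = CHF 7360
  CHF 342500 × 16% = CHF 54800
  → CHF 62160
  Less foreign tax credit CHF 50000 → CHF 12160

CHF 131625 > CHF 12160, so the book-profits minimum tax is the binding amount.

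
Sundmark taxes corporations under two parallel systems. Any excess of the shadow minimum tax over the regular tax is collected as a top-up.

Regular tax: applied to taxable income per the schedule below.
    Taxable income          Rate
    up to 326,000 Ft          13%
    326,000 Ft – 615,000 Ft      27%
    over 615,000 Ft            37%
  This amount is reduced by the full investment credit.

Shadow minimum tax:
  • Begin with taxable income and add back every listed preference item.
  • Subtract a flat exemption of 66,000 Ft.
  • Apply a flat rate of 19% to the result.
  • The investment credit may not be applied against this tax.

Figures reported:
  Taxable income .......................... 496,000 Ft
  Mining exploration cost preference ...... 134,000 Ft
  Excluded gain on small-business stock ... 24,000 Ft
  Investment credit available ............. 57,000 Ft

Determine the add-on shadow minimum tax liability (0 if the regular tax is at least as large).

Shadow minimum tax:
  Adjusted income: 496,000 Ft + 134,000 Ft + 24,000 Ft = 654,000 Ft
  Less exemption 66,000 Ft → base 588,000 Ft
  588,000 Ft × 19% = 111,720 Ft

Regular tax:
  326,000 Ft × 13% = 42,380 Ft
  170,000 Ft × 27% = 45,900 Ft
  → 88,280 Ft
  Less investment credit 57,000 Ft → 31,280 Ft

Excess of shadow minimum tax over regular tax: 111,720 Ft − 31,280 Ft = 80,440 Ft.

80,440 Ft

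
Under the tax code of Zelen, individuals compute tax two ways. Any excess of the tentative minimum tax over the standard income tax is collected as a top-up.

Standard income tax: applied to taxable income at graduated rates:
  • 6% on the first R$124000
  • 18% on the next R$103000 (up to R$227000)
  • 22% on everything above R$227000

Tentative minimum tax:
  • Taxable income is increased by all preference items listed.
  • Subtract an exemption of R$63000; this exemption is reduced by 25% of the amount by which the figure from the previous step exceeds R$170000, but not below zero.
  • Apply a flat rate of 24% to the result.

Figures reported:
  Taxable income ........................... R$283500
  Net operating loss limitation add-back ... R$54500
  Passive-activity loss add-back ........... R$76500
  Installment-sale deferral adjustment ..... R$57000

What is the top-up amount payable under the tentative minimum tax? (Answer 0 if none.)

R$74750

Tentative minimum tax:
  Adjusted income: R$283500 + R$54500 + R$76500 + R$57000 = R$471500
  Exemption: 25% × (R$471500 − R$170000) = R$75375 ≥ R$63000, so the exemption is fully phased out
  Base: R$471500 − R$0 = R$471500
  R$471500 × 24% = R$113160

Standard income tax:
  R$124000 × 6% = R$7440
  R$103000 × 18% = R$18540
  R$56500 × 22% = R$12430
  → R$38410

Excess of tentative minimum tax over standard income tax: R$113160 − R$38410 = R$74750.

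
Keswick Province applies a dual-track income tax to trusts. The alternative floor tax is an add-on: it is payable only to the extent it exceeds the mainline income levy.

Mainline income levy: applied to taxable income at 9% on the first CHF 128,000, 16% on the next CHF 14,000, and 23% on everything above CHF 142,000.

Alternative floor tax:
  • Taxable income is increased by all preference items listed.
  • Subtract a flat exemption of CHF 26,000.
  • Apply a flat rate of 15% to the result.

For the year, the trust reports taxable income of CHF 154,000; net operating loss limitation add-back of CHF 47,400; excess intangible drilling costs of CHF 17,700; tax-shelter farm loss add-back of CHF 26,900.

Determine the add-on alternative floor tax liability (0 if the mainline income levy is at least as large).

CHF 16,480

Mainline income levy:
  CHF 128,000 × 9% = CHF 11,520
  CHF 14,000 × 16% = CHF 2,240
  CHF 12,000 × 23% = CHF 2,760
  → CHF 16,520

Alternative floor tax:
  Adjusted income: CHF 154,000 + CHF 47,400 + CHF 17,700 + CHF 26,900 = CHF 246,000
  Less exemption CHF 26,000 → base CHF 220,000
  CHF 220,000 × 15% = CHF 33,000

Excess of alternative floor tax over mainline income levy: CHF 33,000 − CHF 16,520 = CHF 16,480.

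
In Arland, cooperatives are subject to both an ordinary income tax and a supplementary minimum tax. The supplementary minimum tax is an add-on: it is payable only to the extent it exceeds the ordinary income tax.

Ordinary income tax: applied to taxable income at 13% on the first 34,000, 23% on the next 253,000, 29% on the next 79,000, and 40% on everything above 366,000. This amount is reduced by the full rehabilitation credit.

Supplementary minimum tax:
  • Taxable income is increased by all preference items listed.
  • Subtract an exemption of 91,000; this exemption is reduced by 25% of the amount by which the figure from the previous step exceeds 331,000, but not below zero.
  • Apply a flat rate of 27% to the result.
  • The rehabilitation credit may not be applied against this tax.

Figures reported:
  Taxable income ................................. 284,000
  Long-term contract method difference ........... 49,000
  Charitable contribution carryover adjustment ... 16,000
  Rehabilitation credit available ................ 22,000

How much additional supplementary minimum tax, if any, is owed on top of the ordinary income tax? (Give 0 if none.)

30,955

Supplementary minimum tax:
  Adjusted income: 284,000 + 49,000 + 16,000 = 349,000
  Exemption: 91,000 − 25% × (349,000 − 331,000) = 91,000 − 4,500 = 86,500
  Base: 349,000 − 86,500 = 262,500
  262,500 × 27% = 70,875

Ordinary income tax:
  34,000 × 13% = 4,420
  250,000 × 23% = 57,500
  → 61,920
  Less rehabilitation credit 22,000 → 39,920

Excess of supplementary minimum tax over ordinary income tax: 70,875 − 39,920 = 30,955.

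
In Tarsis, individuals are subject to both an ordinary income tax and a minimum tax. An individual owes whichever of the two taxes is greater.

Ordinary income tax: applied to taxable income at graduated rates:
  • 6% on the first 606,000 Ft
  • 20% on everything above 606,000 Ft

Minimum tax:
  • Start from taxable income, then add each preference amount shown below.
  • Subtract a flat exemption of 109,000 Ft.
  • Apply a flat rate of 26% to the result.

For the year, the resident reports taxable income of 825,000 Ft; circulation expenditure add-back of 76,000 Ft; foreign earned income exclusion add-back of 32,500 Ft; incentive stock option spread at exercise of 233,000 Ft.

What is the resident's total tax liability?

274,950 Ft

Minimum tax:
  Adjusted income: 825,000 Ft + 76,000 Ft + 32,500 Ft + 233,000 Ft = 1,166,500 Ft
  Less exemption 109,000 Ft → base 1,057,500 Ft
  1,057,500 Ft × 26% = 274,950 Ft

Ordinary income tax:
  606,000 Ft × 6% = 36,360 Ft
  219,000 Ft × 20% = 43,800 Ft
  → 80,160 Ft

274,950 Ft > 80,160 Ft, so the minimum tax is the binding amount.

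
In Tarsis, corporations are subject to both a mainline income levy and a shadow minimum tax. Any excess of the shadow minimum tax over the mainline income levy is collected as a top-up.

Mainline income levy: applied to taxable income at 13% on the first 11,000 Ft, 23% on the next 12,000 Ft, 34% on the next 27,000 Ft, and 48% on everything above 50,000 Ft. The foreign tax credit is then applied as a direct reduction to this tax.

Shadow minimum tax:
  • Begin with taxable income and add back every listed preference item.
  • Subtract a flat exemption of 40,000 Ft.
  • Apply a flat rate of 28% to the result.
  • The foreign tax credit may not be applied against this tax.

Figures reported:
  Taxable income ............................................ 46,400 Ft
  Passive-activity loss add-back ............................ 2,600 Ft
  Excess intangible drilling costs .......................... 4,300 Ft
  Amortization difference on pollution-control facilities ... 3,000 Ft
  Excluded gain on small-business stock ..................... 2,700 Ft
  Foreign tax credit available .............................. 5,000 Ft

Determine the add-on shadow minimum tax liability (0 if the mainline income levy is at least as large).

0 Ft

Mainline income levy:
  11,000 Ft × 13% = 1,430 Ft
  12,000 Ft × 23% = 2,760 Ft
  23,400 Ft × 34% = 7,956 Ft
  → 12,146 Ft
  Less foreign tax credit 5,000 Ft → 7,146 Ft

Shadow minimum tax:
  Adjusted income: 46,400 Ft + 2,600 Ft + 4,300 Ft + 3,000 Ft + 2,700 Ft = 59,000 Ft
  Less exemption 40,000 Ft → base 19,000 Ft
  19,000 Ft × 28% = 5,320 Ft

5,320 Ft ≤ 7,146 Ft, so no add-on is due.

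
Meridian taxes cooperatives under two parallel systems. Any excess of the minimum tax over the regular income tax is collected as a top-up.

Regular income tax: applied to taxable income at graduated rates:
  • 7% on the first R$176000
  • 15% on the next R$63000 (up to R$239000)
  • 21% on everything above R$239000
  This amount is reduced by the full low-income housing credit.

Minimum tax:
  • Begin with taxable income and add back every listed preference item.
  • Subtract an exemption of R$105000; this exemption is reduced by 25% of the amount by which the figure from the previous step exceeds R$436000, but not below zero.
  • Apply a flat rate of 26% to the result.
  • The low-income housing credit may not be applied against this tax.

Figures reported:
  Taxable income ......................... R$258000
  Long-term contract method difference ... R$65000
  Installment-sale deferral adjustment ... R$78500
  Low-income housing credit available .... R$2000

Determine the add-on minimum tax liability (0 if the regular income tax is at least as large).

R$53330

Regular income tax:
  R$176000 × 7% = R$12320
  R$63000 × 15% = R$9450
  R$19000 × 21% = R$3990
  → R$25760
  Less low-income housing credit R$2000 → R$23760

Minimum tax:
  Adjusted income: R$258000 + R$65000 + R$78500 = R$401500
  Exemption: R$401500 ≤ R$436000, so full R$105000 applies
  Base: R$401500 − R$105000 = R$296500
  R$296500 × 26% = R$77090

Excess of minimum tax over regular income tax: R$77090 − R$23760 = R$53330.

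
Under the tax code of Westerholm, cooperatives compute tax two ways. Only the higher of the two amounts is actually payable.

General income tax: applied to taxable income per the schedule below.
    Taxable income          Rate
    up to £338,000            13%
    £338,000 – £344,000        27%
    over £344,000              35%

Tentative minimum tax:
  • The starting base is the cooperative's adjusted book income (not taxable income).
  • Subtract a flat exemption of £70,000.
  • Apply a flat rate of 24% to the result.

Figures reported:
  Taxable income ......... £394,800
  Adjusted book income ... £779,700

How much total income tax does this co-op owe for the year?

£170,328

General income tax:
  £338,000 × 13% = £43,940
  £6,000 × 27% = £1,620
  £50,800 × 35% = £17,780
  → £63,340

Tentative minimum tax:
  Base (adjusted book income): £779,700
  Less exemption £70,000 → base £709,700
  £709,700 × 24% = £170,328

£170,328 > £63,340, so the tentative minimum tax is the binding amount.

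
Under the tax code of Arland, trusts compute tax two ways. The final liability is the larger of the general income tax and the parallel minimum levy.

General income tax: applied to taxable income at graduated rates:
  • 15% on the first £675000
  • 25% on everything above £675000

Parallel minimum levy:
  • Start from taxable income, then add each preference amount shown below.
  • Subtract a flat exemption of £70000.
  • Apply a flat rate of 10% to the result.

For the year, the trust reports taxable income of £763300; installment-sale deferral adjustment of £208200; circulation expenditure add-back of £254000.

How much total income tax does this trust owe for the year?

£123325

General income tax:
  £675000 × 15% = £101250
  £88300 × 25% = £22075
  → £123325

Parallel minimum levy:
  Adjusted income: £763300 + £208200 + £254000 = £1225500
  Less exemption £70000 → base £1155500
  £1155500 × 10% = £115550

£123325 > £115550, so the general income tax governs.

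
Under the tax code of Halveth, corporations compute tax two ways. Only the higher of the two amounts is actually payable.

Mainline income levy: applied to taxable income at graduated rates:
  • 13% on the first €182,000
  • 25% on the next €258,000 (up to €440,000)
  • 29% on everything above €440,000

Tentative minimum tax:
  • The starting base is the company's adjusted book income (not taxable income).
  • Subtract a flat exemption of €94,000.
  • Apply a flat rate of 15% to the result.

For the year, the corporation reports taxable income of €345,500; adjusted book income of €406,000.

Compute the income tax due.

Mainline income levy:
  €182,000 × 13% = €23,660
  €163,500 × 25% = €40,875
  → €64,535

Tentative minimum tax:
  Base (adjusted book income): €406,000
  Less exemption €94,000 → base €312,000
  €312,000 × 15% = €46,800

€64,535 > €46,800, so the mainline income levy governs.

€64,535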